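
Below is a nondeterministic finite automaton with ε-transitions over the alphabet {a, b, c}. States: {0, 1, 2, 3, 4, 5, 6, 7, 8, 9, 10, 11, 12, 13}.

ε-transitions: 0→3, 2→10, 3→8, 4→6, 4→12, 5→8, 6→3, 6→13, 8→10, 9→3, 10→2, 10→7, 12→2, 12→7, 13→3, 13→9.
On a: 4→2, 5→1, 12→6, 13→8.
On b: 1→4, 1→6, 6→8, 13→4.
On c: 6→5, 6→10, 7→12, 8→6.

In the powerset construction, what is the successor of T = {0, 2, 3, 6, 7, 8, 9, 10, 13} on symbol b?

6 on b → {8}.
13 on b → {4}.
No b-transition from 0, 2, 3, 7, 8, 9, 10.
Union after reading b: {4, 8}.
Now take the ε-closure:
From 4 via ε: add 6, 12.
From 8 via ε: add 10.
From 6 via ε: add 3, 13.
From 10 via ε: add 2, 7.
From 13 via ε: add 9.
No new states can be added; the closed set is {2, 3, 4, 6, 7, 8, 9, 10, 12, 13}.

{2, 3, 4, 6, 7, 8, 9, 10, 12, 13}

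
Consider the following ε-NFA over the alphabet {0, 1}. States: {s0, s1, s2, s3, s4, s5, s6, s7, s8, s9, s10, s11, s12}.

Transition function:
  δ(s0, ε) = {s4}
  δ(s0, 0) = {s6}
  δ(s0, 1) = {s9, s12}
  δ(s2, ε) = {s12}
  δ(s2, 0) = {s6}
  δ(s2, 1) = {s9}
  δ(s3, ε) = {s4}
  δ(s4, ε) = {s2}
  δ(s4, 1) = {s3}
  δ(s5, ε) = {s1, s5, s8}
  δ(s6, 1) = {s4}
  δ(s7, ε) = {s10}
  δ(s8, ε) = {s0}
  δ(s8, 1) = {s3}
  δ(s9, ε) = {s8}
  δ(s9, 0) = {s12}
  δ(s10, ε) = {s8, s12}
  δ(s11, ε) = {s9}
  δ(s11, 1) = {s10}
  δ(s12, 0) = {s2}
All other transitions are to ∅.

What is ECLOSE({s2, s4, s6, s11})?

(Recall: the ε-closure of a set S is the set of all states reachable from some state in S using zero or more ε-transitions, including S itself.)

{s0, s2, s4, s6, s8, s9, s11, s12}

Start with {s2, s4, s6, s11}.
From s2 via ε: add s12.
From s11 via ε: add s9.
From s9 via ε: add s8.
From s8 via ε: add s0.
No new states can be added; the closed set is {s0, s2, s4, s6, s8, s9, s11, s12}.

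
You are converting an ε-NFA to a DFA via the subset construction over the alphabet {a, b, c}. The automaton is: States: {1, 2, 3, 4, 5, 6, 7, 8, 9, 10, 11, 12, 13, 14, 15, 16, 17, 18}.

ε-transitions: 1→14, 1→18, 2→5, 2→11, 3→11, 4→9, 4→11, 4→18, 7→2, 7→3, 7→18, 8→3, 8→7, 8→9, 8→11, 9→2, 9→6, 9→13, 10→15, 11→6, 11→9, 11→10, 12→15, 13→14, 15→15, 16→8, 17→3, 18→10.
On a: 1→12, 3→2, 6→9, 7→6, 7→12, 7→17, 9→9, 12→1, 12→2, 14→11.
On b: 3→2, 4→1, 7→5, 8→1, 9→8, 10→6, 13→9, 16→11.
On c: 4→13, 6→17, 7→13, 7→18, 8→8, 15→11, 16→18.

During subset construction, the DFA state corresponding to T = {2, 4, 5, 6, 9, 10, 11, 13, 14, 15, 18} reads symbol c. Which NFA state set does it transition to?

4 on c → {13}.
6 on c → {17}.
15 on c → {11}.
No c-transition from 2, 5, 9, 10, 11, 13, 14, 18.
Union after reading c: {11, 13, 17}.
Now take the ε-closure:
From 11 via ε: add 6, 9, 10.
From 13 via ε: add 14.
From 17 via ε: add 3.
From 9 via ε: add 2.
From 10 via ε: add 15.
From 2 via ε: add 5.
No new states can be added; the closed set is {2, 3, 5, 6, 9, 10, 11, 13, 14, 15, 17}.

{2, 3, 5, 6, 9, 10, 11, 13, 14, 15, 17}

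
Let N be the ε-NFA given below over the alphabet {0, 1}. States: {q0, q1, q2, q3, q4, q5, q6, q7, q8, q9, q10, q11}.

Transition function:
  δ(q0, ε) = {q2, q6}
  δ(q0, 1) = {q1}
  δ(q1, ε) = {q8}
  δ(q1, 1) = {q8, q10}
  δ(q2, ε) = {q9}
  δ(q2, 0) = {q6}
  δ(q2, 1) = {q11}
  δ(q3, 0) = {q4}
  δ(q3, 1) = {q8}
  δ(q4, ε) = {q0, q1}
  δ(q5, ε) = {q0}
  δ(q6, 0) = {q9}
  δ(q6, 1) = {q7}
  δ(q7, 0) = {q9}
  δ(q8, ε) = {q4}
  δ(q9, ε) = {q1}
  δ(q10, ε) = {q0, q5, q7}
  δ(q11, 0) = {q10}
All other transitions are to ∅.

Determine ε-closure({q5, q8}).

{q0, q1, q2, q4, q5, q6, q8, q9}

Start with {q5, q8}.
From q5 via ε: add q0.
From q8 via ε: add q4.
From q0 via ε: add q2, q6.
From q4 via ε: add q1.
From q2 via ε: add q9.
No new states can be added; the closed set is {q0, q1, q2, q4, q5, q6, q8, q9}.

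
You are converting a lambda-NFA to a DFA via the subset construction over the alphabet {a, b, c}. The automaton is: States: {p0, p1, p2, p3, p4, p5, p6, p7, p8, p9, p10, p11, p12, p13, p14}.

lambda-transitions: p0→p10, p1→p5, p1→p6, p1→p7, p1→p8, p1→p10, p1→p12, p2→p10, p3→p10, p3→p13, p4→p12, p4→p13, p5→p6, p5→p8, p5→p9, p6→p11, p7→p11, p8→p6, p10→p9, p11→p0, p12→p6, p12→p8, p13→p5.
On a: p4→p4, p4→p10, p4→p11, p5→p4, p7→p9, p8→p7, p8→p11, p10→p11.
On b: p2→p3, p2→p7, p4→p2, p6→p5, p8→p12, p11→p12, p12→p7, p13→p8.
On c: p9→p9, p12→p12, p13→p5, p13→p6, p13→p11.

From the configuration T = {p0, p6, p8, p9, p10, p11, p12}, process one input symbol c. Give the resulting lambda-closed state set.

p9 on c → {p9}.
p12 on c → {p12}.
No c-transition from p0, p6, p8, p10, p11.
Union after reading c: {p9, p12}.
Now take the lambda-closure:
From p12 via lambda: add p6, p8.
From p6 via lambda: add p11.
From p11 via lambda: add p0.
From p0 via lambda: add p10.
No new states can be added; the closed set is {p0, p6, p8, p9, p10, p11, p12}.

{p0, p6, p8, p9, p10, p11, p12}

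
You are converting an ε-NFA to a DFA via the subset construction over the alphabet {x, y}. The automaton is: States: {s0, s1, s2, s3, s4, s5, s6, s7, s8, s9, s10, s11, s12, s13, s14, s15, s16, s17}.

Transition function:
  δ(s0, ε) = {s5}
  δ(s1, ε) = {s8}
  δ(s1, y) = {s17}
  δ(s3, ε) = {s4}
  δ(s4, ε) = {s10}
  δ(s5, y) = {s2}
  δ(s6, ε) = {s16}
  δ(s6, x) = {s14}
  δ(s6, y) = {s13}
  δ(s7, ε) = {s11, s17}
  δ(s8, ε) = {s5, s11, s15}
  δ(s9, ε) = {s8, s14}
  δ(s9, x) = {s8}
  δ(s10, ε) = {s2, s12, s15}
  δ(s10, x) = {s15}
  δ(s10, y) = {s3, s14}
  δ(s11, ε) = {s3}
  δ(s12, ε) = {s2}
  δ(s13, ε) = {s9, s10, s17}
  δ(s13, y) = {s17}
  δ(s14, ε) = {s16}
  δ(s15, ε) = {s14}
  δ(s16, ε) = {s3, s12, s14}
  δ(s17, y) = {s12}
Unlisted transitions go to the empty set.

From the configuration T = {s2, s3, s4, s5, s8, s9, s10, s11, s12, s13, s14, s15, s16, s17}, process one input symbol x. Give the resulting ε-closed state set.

{s2, s3, s4, s5, s8, s10, s11, s12, s14, s15, s16}

s9 on x → {s8}.
s10 on x → {s15}.
No x-transition from s2, s3, s4, s5, s8, s11, s12, s13, s14, s15, s16, s17.
Union after reading x: {s8, s15}.
Now take the ε-closure:
From s8 via ε: add s5, s11.
From s15 via ε: add s14.
From s11 via ε: add s3.
From s14 via ε: add s16.
From s3 via ε: add s4.
From s16 via ε: add s12.
From s4 via ε: add s10.
From s12 via ε: add s2.
No new states can be added; the closed set is {s2, s3, s4, s5, s8, s10, s11, s12, s14, s15, s16}.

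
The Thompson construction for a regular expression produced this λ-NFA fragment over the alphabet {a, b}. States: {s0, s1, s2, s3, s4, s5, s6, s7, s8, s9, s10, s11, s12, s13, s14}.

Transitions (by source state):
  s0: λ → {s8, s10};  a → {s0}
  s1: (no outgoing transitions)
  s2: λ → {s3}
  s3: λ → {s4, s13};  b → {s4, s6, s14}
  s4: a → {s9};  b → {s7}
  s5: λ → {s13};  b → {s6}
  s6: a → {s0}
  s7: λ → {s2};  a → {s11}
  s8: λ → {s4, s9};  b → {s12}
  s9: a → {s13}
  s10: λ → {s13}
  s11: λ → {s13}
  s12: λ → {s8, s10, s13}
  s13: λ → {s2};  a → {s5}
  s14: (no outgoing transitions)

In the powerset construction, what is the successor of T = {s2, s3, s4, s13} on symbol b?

{s2, s3, s4, s6, s7, s13, s14}

s3 on b → {s4, s6, s14}.
s4 on b → {s7}.
No b-transition from s2, s13.
Union after reading b: {s4, s6, s7, s14}.
Now take the λ-closure:
From s7 via λ: add s2.
From s2 via λ: add s3.
From s3 via λ: add s13.
No new states can be added; the closed set is {s2, s3, s4, s6, s7, s13, s14}.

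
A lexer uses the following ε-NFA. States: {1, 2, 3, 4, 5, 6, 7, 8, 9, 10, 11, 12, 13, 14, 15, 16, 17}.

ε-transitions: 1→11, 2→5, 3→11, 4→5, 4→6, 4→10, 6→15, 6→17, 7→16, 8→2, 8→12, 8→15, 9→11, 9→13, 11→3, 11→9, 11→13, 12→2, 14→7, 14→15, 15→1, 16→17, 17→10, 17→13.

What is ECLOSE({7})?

{7, 10, 13, 16, 17}

Start with {7}.
From 7 via ε: add 16.
From 16 via ε: add 17.
From 17 via ε: add 10, 13.
No new states can be added; the closed set is {7, 10, 13, 16, 17}.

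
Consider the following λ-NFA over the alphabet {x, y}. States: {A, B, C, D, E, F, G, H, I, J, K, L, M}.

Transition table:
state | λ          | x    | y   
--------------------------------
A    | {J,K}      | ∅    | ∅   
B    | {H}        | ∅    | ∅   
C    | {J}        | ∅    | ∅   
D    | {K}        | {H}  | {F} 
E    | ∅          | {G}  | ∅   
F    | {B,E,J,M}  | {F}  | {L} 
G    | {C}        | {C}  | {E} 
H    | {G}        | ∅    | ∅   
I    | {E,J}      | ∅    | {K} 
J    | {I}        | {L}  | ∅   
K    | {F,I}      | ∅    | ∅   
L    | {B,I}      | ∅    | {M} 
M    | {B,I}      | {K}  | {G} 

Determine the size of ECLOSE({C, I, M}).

Start with {C, I, M}.
From C via λ: add J.
From I via λ: add E.
From M via λ: add B.
From B via λ: add H.
From H via λ: add G.
λ-closure = {B, C, E, G, H, I, J, M}, which has 8 states.

8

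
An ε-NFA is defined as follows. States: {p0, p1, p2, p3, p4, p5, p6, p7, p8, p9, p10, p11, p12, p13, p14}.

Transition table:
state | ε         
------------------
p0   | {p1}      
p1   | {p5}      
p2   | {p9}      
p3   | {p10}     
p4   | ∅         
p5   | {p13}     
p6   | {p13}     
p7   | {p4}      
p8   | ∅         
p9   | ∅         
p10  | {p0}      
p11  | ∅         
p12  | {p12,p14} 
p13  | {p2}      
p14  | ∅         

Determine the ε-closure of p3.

Start with {p3}.
From p3 via ε: add p10.
From p10 via ε: add p0.
From p0 via ε: add p1.
From p1 via ε: add p5.
From p5 via ε: add p13.
From p13 via ε: add p2.
From p2 via ε: add p9.
No new states can be added; the closed set is {p0, p1, p2, p3, p5, p9, p10, p13}.

{p0, p1, p2, p3, p5, p9, p10, p13}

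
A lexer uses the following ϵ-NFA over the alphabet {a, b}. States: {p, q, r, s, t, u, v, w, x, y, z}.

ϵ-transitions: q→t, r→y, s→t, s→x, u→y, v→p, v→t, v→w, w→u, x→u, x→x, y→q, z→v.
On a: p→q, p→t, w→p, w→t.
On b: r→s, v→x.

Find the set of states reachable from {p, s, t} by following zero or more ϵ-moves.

Start with {p, s, t}.
From s via ϵ: add x.
From x via ϵ: add u.
From u via ϵ: add y.
From y via ϵ: add q.
No new states can be added; the closed set is {p, q, s, t, u, x, y}.

{p, q, s, t, u, x, y}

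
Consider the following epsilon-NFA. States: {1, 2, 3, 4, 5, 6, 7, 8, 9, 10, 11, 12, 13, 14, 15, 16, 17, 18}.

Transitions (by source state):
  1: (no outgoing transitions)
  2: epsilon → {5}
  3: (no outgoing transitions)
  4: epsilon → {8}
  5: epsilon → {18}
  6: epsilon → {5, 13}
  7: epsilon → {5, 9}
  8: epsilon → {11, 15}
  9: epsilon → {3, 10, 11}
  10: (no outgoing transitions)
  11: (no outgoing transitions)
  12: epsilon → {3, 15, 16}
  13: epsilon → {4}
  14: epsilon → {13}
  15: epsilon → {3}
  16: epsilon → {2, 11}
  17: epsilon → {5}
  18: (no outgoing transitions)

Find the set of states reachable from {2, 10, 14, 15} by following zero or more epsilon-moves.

{2, 3, 4, 5, 8, 10, 11, 13, 14, 15, 18}

Start with {2, 10, 14, 15}.
From 2 via epsilon: add 5.
From 14 via epsilon: add 13.
From 15 via epsilon: add 3.
From 5 via epsilon: add 18.
From 13 via epsilon: add 4.
From 4 via epsilon: add 8.
From 8 via epsilon: add 11.
No new states can be added; the closed set is {2, 3, 4, 5, 8, 10, 11, 13, 14, 15, 18}.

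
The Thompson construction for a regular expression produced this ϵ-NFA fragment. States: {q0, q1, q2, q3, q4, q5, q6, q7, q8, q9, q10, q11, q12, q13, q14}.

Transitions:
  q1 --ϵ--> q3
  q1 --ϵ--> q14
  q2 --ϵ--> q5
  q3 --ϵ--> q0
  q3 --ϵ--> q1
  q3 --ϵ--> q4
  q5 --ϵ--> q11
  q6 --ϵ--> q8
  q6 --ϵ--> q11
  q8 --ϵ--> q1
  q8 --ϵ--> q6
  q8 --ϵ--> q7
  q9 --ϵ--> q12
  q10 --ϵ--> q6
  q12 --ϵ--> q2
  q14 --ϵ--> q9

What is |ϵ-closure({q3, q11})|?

Start with {q3, q11}.
From q3 via ϵ: add q0, q1, q4.
From q1 via ϵ: add q14.
From q14 via ϵ: add q9.
From q9 via ϵ: add q12.
From q12 via ϵ: add q2.
From q2 via ϵ: add q5.
ϵ-closure = {q0, q1, q2, q3, q4, q5, q9, q11, q12, q14}, which has 10 states.

10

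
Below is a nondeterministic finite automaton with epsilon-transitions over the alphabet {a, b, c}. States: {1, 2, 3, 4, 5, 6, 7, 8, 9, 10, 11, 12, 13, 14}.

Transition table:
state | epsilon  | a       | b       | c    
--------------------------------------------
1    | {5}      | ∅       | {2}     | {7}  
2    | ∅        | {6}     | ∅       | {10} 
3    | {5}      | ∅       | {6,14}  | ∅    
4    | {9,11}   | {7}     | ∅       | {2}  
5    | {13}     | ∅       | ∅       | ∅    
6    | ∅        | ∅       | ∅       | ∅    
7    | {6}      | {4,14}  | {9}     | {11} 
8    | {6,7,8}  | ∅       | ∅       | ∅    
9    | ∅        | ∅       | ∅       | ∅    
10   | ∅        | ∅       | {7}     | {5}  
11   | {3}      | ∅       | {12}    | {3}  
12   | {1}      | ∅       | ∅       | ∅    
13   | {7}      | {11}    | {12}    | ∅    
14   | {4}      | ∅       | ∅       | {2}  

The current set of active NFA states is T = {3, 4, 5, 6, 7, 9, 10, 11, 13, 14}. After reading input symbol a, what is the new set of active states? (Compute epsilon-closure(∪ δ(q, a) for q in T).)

{3, 4, 5, 6, 7, 9, 11, 13, 14}

4 on a → {7}.
7 on a → {4, 14}.
13 on a → {11}.
No a-transition from 3, 5, 6, 9, 10, 11, 14.
Union after reading a: {4, 7, 11, 14}.
Now take the epsilon-closure:
From 4 via epsilon: add 9.
From 7 via epsilon: add 6.
From 11 via epsilon: add 3.
From 3 via epsilon: add 5.
From 5 via epsilon: add 13.
No new states can be added; the closed set is {3, 4, 5, 6, 7, 9, 11, 13, 14}.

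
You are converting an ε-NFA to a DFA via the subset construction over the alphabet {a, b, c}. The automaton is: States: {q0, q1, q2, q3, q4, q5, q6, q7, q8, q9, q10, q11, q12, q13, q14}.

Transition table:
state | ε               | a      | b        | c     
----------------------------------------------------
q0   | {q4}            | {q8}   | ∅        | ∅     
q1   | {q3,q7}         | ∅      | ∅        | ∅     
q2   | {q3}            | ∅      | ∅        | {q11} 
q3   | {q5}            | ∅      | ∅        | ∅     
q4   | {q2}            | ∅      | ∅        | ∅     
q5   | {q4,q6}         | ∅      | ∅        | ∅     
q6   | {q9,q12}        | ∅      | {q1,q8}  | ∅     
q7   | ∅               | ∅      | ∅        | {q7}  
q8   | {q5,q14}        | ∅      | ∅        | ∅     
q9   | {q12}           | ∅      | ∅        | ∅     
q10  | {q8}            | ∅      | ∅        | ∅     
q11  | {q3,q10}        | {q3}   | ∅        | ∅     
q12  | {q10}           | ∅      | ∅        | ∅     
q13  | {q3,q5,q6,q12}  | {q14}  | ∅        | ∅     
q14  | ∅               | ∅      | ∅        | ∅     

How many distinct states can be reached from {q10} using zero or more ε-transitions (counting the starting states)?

Start with {q10}.
From q10 via ε: add q8.
From q8 via ε: add q5, q14.
From q5 via ε: add q4, q6.
From q4 via ε: add q2.
From q6 via ε: add q9, q12.
From q2 via ε: add q3.
ε-closure = {q2, q3, q4, q5, q6, q8, q9, q10, q12, q14}, which has 10 states.

10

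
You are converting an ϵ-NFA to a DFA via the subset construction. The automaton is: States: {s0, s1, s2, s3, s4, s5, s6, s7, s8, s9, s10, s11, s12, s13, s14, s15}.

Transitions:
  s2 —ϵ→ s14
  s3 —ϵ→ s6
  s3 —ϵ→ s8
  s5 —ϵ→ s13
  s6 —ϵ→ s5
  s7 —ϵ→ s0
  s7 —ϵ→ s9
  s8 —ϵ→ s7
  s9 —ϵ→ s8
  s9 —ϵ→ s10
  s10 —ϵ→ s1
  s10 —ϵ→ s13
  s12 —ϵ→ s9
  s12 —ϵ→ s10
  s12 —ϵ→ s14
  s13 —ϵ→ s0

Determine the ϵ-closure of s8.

Start with {s8}.
From s8 via ϵ: add s7.
From s7 via ϵ: add s0, s9.
From s9 via ϵ: add s10.
From s10 via ϵ: add s1, s13.
No new states can be added; the closed set is {s0, s1, s7, s8, s9, s10, s13}.

{s0, s1, s7, s8, s9, s10, s13}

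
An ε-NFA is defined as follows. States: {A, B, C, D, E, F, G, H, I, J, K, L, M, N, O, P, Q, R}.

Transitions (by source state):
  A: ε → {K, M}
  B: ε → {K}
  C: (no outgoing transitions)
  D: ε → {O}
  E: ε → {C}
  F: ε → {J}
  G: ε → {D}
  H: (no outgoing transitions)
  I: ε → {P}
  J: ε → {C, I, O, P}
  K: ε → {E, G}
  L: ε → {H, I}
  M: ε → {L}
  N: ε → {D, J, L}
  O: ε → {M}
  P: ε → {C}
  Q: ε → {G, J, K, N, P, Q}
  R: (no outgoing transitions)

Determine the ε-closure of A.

{A, C, D, E, G, H, I, K, L, M, O, P}

Start with {A}.
From A via ε: add K, M.
From K via ε: add E, G.
From M via ε: add L.
From E via ε: add C.
From G via ε: add D.
From L via ε: add H, I.
From D via ε: add O.
From I via ε: add P.
No new states can be added; the closed set is {A, C, D, E, G, H, I, K, L, M, O, P}.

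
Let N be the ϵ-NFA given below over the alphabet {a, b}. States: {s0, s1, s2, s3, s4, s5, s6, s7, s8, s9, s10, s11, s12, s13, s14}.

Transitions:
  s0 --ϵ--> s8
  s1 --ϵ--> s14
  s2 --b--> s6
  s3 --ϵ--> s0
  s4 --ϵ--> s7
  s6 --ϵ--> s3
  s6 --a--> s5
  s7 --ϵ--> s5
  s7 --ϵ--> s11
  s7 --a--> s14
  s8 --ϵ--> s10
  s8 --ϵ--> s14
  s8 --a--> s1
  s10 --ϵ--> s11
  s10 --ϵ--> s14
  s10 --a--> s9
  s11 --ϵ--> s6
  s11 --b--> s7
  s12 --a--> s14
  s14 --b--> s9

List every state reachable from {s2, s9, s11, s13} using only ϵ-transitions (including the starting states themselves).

Start with {s2, s9, s11, s13}.
From s11 via ϵ: add s6.
From s6 via ϵ: add s3.
From s3 via ϵ: add s0.
From s0 via ϵ: add s8.
From s8 via ϵ: add s10, s14.
No new states can be added; the closed set is {s0, s2, s3, s6, s8, s9, s10, s11, s13, s14}.

{s0, s2, s3, s6, s8, s9, s10, s11, s13, s14}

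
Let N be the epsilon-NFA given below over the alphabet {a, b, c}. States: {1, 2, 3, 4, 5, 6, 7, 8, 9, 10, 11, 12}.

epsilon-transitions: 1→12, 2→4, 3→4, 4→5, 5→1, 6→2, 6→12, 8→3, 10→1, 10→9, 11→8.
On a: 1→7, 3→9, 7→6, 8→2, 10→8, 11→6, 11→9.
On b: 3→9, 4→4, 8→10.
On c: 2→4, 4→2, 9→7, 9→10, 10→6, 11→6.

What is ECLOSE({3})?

{1, 3, 4, 5, 12}

Start with {3}.
From 3 via epsilon: add 4.
From 4 via epsilon: add 5.
From 5 via epsilon: add 1.
From 1 via epsilon: add 12.
No new states can be added; the closed set is {1, 3, 4, 5, 12}.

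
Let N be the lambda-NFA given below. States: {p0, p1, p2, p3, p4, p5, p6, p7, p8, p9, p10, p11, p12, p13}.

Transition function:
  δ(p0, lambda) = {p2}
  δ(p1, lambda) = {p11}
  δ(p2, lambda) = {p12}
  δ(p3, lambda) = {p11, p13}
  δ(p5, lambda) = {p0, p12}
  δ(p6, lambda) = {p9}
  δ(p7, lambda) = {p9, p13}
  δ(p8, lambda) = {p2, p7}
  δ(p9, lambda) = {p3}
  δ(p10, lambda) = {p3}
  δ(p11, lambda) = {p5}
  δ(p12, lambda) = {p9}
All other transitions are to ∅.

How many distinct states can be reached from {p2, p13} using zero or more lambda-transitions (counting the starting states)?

8

Start with {p2, p13}.
From p2 via lambda: add p12.
From p12 via lambda: add p9.
From p9 via lambda: add p3.
From p3 via lambda: add p11.
From p11 via lambda: add p5.
From p5 via lambda: add p0.
lambda-closure = {p0, p2, p3, p5, p9, p11, p12, p13}, which has 8 states.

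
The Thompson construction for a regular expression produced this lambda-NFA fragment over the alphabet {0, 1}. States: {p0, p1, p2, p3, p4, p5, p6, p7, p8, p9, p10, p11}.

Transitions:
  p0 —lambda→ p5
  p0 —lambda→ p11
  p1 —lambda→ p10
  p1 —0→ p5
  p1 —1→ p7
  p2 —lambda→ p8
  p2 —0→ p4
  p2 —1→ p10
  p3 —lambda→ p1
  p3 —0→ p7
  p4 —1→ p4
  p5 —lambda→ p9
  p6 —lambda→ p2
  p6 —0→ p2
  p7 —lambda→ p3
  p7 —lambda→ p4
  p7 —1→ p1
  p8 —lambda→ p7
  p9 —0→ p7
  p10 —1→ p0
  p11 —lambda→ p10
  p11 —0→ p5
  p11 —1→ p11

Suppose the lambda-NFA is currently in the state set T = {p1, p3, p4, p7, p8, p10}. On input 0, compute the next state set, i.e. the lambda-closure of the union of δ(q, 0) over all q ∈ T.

p1 on 0 → {p5}.
p3 on 0 → {p7}.
No 0-transition from p4, p7, p8, p10.
Union after reading 0: {p5, p7}.
Now take the lambda-closure:
From p5 via lambda: add p9.
From p7 via lambda: add p3, p4.
From p3 via lambda: add p1.
From p1 via lambda: add p10.
No new states can be added; the closed set is {p1, p3, p4, p5, p7, p9, p10}.

{p1, p3, p4, p5, p7, p9, p10}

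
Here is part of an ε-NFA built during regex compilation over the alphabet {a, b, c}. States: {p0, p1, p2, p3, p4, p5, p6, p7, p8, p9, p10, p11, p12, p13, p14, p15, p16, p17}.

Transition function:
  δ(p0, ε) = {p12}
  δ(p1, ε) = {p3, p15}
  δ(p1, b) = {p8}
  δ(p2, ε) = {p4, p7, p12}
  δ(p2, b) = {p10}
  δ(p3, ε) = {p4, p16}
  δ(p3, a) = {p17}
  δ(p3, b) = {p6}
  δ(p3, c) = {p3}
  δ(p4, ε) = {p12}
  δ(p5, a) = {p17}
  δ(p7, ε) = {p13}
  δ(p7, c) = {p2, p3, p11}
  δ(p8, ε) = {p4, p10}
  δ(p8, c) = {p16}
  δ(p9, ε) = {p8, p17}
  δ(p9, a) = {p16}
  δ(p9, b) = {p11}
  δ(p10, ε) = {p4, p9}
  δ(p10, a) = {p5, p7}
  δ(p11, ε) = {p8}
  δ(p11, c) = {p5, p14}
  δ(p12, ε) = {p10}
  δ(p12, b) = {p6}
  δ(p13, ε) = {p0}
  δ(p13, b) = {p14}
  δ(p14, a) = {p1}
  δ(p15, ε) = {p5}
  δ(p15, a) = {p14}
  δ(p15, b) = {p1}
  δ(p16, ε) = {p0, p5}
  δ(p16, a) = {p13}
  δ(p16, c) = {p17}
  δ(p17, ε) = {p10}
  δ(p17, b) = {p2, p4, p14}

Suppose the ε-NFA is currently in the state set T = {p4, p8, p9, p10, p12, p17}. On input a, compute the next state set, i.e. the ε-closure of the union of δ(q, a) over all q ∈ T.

p9 on a → {p16}.
p10 on a → {p5, p7}.
No a-transition from p4, p8, p12, p17.
Union after reading a: {p5, p7, p16}.
Now take the ε-closure:
From p7 via ε: add p13.
From p16 via ε: add p0.
From p0 via ε: add p12.
From p12 via ε: add p10.
From p10 via ε: add p4, p9.
From p9 via ε: add p8, p17.
No new states can be added; the closed set is {p0, p4, p5, p7, p8, p9, p10, p12, p13, p16, p17}.

{p0, p4, p5, p7, p8, p9, p10, p12, p13, p16, p17}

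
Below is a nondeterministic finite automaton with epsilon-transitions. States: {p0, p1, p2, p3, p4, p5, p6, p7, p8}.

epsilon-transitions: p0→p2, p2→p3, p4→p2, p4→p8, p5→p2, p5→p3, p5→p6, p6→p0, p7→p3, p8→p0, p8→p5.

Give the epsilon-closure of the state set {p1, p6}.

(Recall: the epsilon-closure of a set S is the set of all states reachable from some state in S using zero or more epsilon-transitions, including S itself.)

{p0, p1, p2, p3, p6}

Start with {p1, p6}.
From p6 via epsilon: add p0.
From p0 via epsilon: add p2.
From p2 via epsilon: add p3.
No new states can be added; the closed set is {p0, p1, p2, p3, p6}.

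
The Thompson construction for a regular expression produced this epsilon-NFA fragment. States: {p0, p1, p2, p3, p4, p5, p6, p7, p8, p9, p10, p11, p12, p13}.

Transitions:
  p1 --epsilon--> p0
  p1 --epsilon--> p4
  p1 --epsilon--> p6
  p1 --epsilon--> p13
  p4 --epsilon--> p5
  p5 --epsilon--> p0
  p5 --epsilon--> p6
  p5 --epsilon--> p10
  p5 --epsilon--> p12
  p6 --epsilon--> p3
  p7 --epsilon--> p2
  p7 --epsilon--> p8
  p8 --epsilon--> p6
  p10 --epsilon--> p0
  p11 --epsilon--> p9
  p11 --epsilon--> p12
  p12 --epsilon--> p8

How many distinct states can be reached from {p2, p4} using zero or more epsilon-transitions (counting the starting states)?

9

Start with {p2, p4}.
From p4 via epsilon: add p5.
From p5 via epsilon: add p0, p6, p10, p12.
From p6 via epsilon: add p3.
From p12 via epsilon: add p8.
epsilon-closure = {p0, p2, p3, p4, p5, p6, p8, p10, p12}, which has 9 states.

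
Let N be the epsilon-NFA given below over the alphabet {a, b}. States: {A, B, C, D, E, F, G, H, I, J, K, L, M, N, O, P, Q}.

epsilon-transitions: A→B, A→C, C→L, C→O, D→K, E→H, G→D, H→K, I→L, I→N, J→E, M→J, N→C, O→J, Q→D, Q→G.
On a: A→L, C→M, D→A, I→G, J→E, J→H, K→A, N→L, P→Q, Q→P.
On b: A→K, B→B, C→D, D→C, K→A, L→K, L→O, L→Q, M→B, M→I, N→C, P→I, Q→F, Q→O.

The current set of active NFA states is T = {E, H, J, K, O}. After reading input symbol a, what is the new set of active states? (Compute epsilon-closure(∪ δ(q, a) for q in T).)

J on a → {E, H}.
K on a → {A}.
No a-transition from E, H, O.
Union after reading a: {A, E, H}.
Now take the epsilon-closure:
From A via epsilon: add B, C.
From H via epsilon: add K.
From C via epsilon: add L, O.
From O via epsilon: add J.
No new states can be added; the closed set is {A, B, C, E, H, J, K, L, O}.

{A, B, C, E, H, J, K, L, O}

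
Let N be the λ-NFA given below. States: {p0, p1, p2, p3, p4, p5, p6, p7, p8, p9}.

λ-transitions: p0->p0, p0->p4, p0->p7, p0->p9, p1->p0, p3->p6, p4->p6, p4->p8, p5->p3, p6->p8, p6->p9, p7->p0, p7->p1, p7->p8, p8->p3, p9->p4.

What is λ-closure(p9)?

Start with {p9}.
From p9 via λ: add p4.
From p4 via λ: add p6, p8.
From p8 via λ: add p3.
No new states can be added; the closed set is {p3, p4, p6, p8, p9}.

{p3, p4, p6, p8, p9}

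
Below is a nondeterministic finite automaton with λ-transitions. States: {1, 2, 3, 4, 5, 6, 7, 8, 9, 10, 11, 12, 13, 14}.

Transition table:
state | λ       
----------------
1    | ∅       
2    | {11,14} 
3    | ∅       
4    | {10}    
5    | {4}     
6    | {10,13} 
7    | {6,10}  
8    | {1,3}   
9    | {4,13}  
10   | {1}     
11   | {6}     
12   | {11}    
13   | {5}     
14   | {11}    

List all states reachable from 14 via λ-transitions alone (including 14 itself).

Start with {14}.
From 14 via λ: add 11.
From 11 via λ: add 6.
From 6 via λ: add 10, 13.
From 10 via λ: add 1.
From 13 via λ: add 5.
From 5 via λ: add 4.
No new states can be added; the closed set is {1, 4, 5, 6, 10, 11, 13, 14}.

{1, 4, 5, 6, 10, 11, 13, 14}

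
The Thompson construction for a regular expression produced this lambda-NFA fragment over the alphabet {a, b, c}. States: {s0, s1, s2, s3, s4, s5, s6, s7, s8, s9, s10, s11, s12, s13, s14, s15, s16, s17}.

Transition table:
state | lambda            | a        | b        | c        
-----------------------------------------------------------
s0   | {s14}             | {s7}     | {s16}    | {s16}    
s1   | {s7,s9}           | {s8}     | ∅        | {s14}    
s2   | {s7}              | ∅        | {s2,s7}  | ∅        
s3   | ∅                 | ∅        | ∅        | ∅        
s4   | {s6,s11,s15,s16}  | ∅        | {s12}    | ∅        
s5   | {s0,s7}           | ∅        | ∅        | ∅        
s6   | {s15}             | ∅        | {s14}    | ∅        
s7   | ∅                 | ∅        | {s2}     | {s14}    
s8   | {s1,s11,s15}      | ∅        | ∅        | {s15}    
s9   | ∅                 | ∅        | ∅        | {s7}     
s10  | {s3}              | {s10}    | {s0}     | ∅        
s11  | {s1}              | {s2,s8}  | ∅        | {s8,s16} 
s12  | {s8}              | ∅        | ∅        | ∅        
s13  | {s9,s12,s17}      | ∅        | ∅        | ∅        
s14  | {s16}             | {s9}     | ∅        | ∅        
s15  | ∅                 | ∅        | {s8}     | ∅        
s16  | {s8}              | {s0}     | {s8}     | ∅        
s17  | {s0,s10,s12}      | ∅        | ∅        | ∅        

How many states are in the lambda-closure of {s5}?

10

Start with {s5}.
From s5 via lambda: add s0, s7.
From s0 via lambda: add s14.
From s14 via lambda: add s16.
From s16 via lambda: add s8.
From s8 via lambda: add s1, s11, s15.
From s1 via lambda: add s9.
lambda-closure = {s0, s1, s5, s7, s8, s9, s11, s14, s15, s16}, which has 10 states.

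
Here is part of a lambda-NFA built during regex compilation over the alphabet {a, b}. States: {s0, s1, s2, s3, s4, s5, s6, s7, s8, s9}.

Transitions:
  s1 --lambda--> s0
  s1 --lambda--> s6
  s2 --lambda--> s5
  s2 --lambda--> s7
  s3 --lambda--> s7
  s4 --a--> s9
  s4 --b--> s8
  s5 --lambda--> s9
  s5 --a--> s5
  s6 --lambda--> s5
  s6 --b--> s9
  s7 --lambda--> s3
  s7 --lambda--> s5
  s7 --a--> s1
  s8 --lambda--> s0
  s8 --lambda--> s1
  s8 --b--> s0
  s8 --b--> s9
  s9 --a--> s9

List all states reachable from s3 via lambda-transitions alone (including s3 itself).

{s3, s5, s7, s9}

Start with {s3}.
From s3 via lambda: add s7.
From s7 via lambda: add s5.
From s5 via lambda: add s9.
No new states can be added; the closed set is {s3, s5, s7, s9}.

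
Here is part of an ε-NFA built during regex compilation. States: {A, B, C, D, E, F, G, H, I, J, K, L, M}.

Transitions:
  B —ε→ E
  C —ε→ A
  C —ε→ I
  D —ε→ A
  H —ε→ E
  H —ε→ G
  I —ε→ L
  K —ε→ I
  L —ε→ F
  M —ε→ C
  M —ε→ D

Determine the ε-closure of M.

Start with {M}.
From M via ε: add C, D.
From C via ε: add A, I.
From I via ε: add L.
From L via ε: add F.
No new states can be added; the closed set is {A, C, D, F, I, L, M}.

{A, C, D, F, I, L, M}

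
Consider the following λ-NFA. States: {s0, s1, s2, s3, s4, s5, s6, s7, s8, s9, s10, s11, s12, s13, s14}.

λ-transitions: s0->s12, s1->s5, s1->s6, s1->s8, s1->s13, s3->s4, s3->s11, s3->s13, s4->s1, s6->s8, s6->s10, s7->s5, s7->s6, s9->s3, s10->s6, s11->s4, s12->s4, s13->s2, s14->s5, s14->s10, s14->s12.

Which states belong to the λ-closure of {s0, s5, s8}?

{s0, s1, s2, s4, s5, s6, s8, s10, s12, s13}

Start with {s0, s5, s8}.
From s0 via λ: add s12.
From s12 via λ: add s4.
From s4 via λ: add s1.
From s1 via λ: add s6, s13.
From s6 via λ: add s10.
From s13 via λ: add s2.
No new states can be added; the closed set is {s0, s1, s2, s4, s5, s6, s8, s10, s12, s13}.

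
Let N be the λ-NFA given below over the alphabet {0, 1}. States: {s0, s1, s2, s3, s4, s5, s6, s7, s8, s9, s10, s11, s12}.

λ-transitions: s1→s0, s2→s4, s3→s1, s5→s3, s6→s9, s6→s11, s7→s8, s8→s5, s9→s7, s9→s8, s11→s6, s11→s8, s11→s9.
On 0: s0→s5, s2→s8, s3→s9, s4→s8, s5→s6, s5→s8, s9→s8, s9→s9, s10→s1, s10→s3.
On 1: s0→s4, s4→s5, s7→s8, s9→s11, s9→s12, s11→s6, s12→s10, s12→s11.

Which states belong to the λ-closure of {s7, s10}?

Start with {s7, s10}.
From s7 via λ: add s8.
From s8 via λ: add s5.
From s5 via λ: add s3.
From s3 via λ: add s1.
From s1 via λ: add s0.
No new states can be added; the closed set is {s0, s1, s3, s5, s7, s8, s10}.

{s0, s1, s3, s5, s7, s8, s10}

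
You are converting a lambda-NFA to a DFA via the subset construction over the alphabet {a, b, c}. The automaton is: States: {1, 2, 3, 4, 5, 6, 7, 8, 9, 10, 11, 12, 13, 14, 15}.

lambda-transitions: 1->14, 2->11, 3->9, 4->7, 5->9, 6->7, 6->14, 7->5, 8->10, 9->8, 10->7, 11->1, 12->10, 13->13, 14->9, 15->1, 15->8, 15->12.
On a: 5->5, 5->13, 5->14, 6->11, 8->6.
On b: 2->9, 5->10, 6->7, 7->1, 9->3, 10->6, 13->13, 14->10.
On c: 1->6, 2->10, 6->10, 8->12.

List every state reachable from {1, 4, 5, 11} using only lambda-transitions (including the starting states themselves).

{1, 4, 5, 7, 8, 9, 10, 11, 14}

Start with {1, 4, 5, 11}.
From 1 via lambda: add 14.
From 4 via lambda: add 7.
From 5 via lambda: add 9.
From 9 via lambda: add 8.
From 8 via lambda: add 10.
No new states can be added; the closed set is {1, 4, 5, 7, 8, 9, 10, 11, 14}.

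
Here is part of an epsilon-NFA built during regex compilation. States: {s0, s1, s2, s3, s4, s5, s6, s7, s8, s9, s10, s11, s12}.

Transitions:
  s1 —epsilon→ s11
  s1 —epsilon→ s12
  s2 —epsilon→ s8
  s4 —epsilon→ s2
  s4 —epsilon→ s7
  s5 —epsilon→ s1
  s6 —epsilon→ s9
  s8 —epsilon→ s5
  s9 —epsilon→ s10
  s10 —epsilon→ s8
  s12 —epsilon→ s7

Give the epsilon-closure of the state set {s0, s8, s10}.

{s0, s1, s5, s7, s8, s10, s11, s12}

Start with {s0, s8, s10}.
From s8 via epsilon: add s5.
From s5 via epsilon: add s1.
From s1 via epsilon: add s11, s12.
From s12 via epsilon: add s7.
No new states can be added; the closed set is {s0, s1, s5, s7, s8, s10, s11, s12}.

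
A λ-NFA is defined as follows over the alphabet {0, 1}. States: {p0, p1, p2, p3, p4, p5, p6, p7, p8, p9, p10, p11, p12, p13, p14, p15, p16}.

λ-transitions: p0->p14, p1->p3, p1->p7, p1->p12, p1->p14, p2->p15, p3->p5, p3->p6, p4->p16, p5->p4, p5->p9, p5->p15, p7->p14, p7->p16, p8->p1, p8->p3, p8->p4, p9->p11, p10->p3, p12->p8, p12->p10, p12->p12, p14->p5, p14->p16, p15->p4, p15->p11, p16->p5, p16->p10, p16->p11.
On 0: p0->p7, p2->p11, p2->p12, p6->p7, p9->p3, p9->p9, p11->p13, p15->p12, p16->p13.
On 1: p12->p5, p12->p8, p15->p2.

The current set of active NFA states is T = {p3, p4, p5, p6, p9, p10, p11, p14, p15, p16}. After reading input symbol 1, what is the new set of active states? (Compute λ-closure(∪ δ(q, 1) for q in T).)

p15 on 1 → {p2}.
No 1-transition from p3, p4, p5, p6, p9, p10, p11, p14, p16.
Union after reading 1: {p2}.
Now take the λ-closure:
From p2 via λ: add p15.
From p15 via λ: add p4, p11.
From p4 via λ: add p16.
From p16 via λ: add p5, p10.
From p5 via λ: add p9.
From p10 via λ: add p3.
From p3 via λ: add p6.
No new states can be added; the closed set is {p2, p3, p4, p5, p6, p9, p10, p11, p15, p16}.

{p2, p3, p4, p5, p6, p9, p10, p11, p15, p16}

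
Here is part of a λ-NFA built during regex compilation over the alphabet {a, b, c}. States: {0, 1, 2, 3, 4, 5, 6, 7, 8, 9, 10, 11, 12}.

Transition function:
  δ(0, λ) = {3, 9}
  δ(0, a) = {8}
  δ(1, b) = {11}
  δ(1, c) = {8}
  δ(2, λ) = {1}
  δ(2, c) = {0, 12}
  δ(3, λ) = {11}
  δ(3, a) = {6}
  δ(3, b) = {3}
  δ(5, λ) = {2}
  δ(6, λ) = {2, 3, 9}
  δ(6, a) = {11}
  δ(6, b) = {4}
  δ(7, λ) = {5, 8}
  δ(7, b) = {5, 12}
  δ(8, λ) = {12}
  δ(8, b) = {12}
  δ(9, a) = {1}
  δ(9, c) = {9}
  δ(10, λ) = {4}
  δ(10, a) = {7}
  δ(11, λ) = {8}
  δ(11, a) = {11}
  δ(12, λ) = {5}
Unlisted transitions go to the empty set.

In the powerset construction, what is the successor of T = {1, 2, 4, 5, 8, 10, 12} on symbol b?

1 on b → {11}.
8 on b → {12}.
No b-transition from 2, 4, 5, 10, 12.
Union after reading b: {11, 12}.
Now take the λ-closure:
From 11 via λ: add 8.
From 12 via λ: add 5.
From 5 via λ: add 2.
From 2 via λ: add 1.
No new states can be added; the closed set is {1, 2, 5, 8, 11, 12}.

{1, 2, 5, 8, 11, 12}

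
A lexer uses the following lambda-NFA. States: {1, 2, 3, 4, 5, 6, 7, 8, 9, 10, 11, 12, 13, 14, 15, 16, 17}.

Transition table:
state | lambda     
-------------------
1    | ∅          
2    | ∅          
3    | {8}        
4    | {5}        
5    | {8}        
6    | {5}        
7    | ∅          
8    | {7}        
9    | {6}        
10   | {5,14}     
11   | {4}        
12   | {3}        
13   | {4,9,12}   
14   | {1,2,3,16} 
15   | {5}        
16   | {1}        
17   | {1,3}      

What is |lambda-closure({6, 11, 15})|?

7

Start with {6, 11, 15}.
From 6 via lambda: add 5.
From 11 via lambda: add 4.
From 5 via lambda: add 8.
From 8 via lambda: add 7.
lambda-closure = {4, 5, 6, 7, 8, 11, 15}, which has 7 states.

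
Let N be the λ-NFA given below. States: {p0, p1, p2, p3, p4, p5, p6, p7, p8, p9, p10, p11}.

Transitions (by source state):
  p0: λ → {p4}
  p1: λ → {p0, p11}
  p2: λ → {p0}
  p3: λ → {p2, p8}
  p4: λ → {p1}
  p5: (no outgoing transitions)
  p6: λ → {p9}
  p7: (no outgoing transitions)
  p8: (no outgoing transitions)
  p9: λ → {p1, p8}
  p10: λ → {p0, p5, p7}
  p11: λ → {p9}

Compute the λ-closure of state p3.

Start with {p3}.
From p3 via λ: add p2, p8.
From p2 via λ: add p0.
From p0 via λ: add p4.
From p4 via λ: add p1.
From p1 via λ: add p11.
From p11 via λ: add p9.
No new states can be added; the closed set is {p0, p1, p2, p3, p4, p8, p9, p11}.

{p0, p1, p2, p3, p4, p8, p9, p11}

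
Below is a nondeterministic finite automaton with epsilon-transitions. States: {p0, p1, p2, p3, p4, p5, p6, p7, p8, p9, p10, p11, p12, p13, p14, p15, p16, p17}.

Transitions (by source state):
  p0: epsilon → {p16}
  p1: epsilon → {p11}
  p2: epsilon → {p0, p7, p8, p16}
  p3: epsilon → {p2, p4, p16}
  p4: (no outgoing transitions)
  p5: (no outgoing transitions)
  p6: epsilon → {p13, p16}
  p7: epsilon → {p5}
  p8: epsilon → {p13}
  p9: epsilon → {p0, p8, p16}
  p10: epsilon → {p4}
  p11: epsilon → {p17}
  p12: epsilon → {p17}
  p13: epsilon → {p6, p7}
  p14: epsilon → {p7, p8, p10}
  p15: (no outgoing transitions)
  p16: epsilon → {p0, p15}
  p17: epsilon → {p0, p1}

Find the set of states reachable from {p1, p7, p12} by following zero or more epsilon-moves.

Start with {p1, p7, p12}.
From p1 via epsilon: add p11.
From p7 via epsilon: add p5.
From p12 via epsilon: add p17.
From p17 via epsilon: add p0.
From p0 via epsilon: add p16.
From p16 via epsilon: add p15.
No new states can be added; the closed set is {p0, p1, p5, p7, p11, p12, p15, p16, p17}.

{p0, p1, p5, p7, p11, p12, p15, p16, p17}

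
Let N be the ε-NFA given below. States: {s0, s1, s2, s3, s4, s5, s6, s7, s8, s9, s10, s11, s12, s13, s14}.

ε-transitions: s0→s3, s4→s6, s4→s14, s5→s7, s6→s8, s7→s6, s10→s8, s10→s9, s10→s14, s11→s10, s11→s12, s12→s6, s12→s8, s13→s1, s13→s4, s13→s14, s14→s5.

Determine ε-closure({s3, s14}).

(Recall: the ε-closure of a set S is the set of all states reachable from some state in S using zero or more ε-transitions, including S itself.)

{s3, s5, s6, s7, s8, s14}

Start with {s3, s14}.
From s14 via ε: add s5.
From s5 via ε: add s7.
From s7 via ε: add s6.
From s6 via ε: add s8.
No new states can be added; the closed set is {s3, s5, s6, s7, s8, s14}.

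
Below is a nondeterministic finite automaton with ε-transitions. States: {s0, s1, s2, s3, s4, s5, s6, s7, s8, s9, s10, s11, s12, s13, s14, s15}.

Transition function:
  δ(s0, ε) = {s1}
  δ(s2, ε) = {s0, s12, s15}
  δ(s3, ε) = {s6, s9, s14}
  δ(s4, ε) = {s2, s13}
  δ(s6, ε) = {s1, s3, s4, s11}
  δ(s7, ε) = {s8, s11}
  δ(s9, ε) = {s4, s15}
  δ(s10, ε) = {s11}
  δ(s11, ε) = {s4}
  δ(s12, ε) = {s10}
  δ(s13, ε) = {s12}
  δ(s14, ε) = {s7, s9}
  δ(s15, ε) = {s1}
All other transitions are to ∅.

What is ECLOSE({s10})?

{s0, s1, s2, s4, s10, s11, s12, s13, s15}

Start with {s10}.
From s10 via ε: add s11.
From s11 via ε: add s4.
From s4 via ε: add s2, s13.
From s2 via ε: add s0, s12, s15.
From s0 via ε: add s1.
No new states can be added; the closed set is {s0, s1, s2, s4, s10, s11, s12, s13, s15}.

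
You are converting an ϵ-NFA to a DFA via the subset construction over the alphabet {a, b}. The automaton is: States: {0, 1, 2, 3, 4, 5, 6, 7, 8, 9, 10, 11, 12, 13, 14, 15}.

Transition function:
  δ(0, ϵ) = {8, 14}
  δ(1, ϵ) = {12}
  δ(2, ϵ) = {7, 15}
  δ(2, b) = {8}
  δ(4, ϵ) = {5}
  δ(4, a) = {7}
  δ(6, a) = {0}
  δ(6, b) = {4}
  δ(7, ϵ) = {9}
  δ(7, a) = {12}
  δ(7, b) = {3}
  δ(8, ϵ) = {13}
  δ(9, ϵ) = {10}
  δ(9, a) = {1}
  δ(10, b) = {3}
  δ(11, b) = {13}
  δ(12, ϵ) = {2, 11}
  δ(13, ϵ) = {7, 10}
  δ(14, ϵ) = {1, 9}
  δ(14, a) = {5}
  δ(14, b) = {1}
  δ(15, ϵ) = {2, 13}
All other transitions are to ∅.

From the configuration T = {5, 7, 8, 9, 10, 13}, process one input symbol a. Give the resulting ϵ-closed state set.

7 on a → {12}.
9 on a → {1}.
No a-transition from 5, 8, 10, 13.
Union after reading a: {1, 12}.
Now take the ϵ-closure:
From 12 via ϵ: add 2, 11.
From 2 via ϵ: add 7, 15.
From 7 via ϵ: add 9.
From 15 via ϵ: add 13.
From 9 via ϵ: add 10.
No new states can be added; the closed set is {1, 2, 7, 9, 10, 11, 12, 13, 15}.

{1, 2, 7, 9, 10, 11, 12, 13, 15}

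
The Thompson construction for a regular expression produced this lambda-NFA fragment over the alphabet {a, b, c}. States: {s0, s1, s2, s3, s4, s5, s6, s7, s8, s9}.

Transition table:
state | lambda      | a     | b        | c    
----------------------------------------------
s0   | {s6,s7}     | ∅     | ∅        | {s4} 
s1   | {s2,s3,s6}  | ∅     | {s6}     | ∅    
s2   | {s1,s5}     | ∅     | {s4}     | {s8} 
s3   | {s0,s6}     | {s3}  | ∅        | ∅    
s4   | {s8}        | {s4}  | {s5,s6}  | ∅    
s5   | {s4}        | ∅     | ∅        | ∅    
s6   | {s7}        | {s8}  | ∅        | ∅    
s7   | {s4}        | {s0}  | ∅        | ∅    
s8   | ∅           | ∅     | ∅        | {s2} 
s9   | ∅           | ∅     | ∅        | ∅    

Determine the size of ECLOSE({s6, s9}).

Start with {s6, s9}.
From s6 via lambda: add s7.
From s7 via lambda: add s4.
From s4 via lambda: add s8.
lambda-closure = {s4, s6, s7, s8, s9}, which has 5 states.

5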